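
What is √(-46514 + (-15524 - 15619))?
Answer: I*√77657 ≈ 278.67*I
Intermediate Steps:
√(-46514 + (-15524 - 15619)) = √(-46514 - 31143) = √(-77657) = I*√77657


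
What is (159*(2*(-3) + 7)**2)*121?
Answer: 19239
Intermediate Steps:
(159*(2*(-3) + 7)**2)*121 = (159*(-6 + 7)**2)*121 = (159*1**2)*121 = (159*1)*121 = 159*121 = 19239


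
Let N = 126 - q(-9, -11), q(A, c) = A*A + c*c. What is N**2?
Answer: 5776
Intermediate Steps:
q(A, c) = A**2 + c**2
N = -76 (N = 126 - ((-9)**2 + (-11)**2) = 126 - (81 + 121) = 126 - 1*202 = 126 - 202 = -76)
N**2 = (-76)**2 = 5776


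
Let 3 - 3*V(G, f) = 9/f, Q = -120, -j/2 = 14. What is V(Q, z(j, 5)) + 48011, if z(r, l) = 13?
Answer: 624153/13 ≈ 48012.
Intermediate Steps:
j = -28 (j = -2*14 = -28)
V(G, f) = 1 - 3/f
V(Q, z(j, 5)) + 48011 = (-3 + 13)/13 + 48011 = (1/13)*10 + 48011 = 10/13 + 48011 = 624153/13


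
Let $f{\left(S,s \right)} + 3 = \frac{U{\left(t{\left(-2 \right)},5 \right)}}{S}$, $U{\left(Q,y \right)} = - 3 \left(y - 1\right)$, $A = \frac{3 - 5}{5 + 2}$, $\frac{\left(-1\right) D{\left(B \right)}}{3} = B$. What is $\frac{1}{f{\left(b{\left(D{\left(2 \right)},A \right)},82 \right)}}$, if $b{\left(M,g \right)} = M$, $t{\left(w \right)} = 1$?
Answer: $-1$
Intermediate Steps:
$D{\left(B \right)} = - 3 B$
$A = - \frac{2}{7} \approx -0.28571$
$U{\left(Q,y \right)} = 3 - 3 y$ ($U{\left(Q,y \right)} = - 3 \left(-1 + y\right) = 3 - 3 y$)
$f{\left(S,s \right)} = -3 - \frac{12}{S}$ ($f{\left(S,s \right)} = -3 + \frac{3 - 15}{S} = -3 - \frac{12}{S}$)
$\frac{1}{f{\left(b{\left(D{\left(2 \right)},A \right)},82 \right)}} = \frac{1}{-3 - \frac{12}{\left(-3\right) 2}} = \frac{1}{-3 - \frac{12}{-6}} = \frac{1}{-3 - -2} = \frac{1}{-3 + 2} = \frac{1}{-1} = -1$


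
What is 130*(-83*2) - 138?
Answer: -21718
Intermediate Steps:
130*(-83*2) - 138 = 130*(-166) - 138 = -21580 - 138 = -21718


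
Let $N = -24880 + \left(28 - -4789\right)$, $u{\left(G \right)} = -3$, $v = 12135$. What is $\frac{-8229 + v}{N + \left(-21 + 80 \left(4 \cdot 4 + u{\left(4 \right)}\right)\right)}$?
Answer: $- \frac{217}{1058} \approx -0.2051$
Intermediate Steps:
$N = -20063$ ($N = -24880 + \left(28 + 4789\right) = -24880 + 4817 = -20063$)
$\frac{-8229 + v}{N + \left(-21 + 80 \left(4 \cdot 4 + u{\left(4 \right)}\right)\right)} = \frac{-8229 + 12135}{-20063 - \left(21 - 80 \left(4 \cdot 4 - 3\right)\right)} = \frac{3906}{-20063 - \left(21 - 80 \left(16 - 3\right)\right)} = \frac{3906}{-20063 + \left(-21 + 80 \cdot 13\right)} = \frac{3906}{-20063 + \left(-21 + 1040\right)} = \frac{3906}{-20063 + 1019} = \frac{3906}{-19044} = 3906 \left(- \frac{1}{19044}\right) = - \frac{217}{1058}$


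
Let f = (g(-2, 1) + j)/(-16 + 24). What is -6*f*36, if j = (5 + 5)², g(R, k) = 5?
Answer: -2835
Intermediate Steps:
j = 100 (j = 10² = 100)
f = 105/8 (f = (5 + 100)/(-16 + 24) = 105/8 ≈ 13.125)
-6*f*36 = -6*105/8*36 = -315/4*36 = -2835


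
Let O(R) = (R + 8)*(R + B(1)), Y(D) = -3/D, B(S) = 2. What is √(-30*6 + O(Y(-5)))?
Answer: I*√3941/5 ≈ 12.555*I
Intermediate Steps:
O(R) = (2 + R)*(8 + R) (O(R) = (R + 8)*(R + 2) = (8 + R)*(2 + R) = (2 + R)*(8 + R))
√(-30*6 + O(Y(-5))) = √(-30*6 + (16 + (-3/(-5))² + 10*(-3/(-5)))) = √(-180 + (16 + (-3*(-⅕))² + 10*(-3*(-⅕)))) = √(-180 + (16 + (⅗)² + 10*(⅗))) = √(-180 + (16 + 9/25 + 6)) = √(-180 + 559/25) = √(-3941/25) = I*√3941/5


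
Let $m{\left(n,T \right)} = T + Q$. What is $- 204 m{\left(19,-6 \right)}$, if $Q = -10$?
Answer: $3264$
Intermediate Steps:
$m{\left(n,T \right)} = -10 + T$ ($m{\left(n,T \right)} = T - 10 = -10 + T$)
$- 204 m{\left(19,-6 \right)} = - 204 \left(-10 - 6\right) = \left(-204\right) \left(-16\right) = 3264$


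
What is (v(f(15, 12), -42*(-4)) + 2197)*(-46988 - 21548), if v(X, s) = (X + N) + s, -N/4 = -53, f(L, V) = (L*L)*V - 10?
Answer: -360979112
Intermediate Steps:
f(L, V) = -10 + V*L**2 (f(L, V) = L**2*V - 10 = V*L**2 - 10 = -10 + V*L**2)
N = 212 (N = -4*(-53) = 212)
v(X, s) = 212 + X + s (v(X, s) = (X + 212) + s = (212 + X) + s = 212 + X + s)
(v(f(15, 12), -42*(-4)) + 2197)*(-46988 - 21548) = ((212 + (-10 + 12*15**2) - 42*(-4)) + 2197)*(-46988 - 21548) = ((212 + (-10 + 12*225) + 168) + 2197)*(-68536) = ((212 + (-10 + 2700) + 168) + 2197)*(-68536) = ((212 + 2690 + 168) + 2197)*(-68536) = (3070 + 2197)*(-68536) = 5267*(-68536) = -360979112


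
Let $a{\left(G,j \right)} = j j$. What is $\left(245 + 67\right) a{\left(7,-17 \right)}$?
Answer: $90168$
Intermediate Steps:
$a{\left(G,j \right)} = j^{2}$
$\left(245 + 67\right) a{\left(7,-17 \right)} = \left(245 + 67\right) \left(-17\right)^{2} = 312 \cdot 289 = 90168$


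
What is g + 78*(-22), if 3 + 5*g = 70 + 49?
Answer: -8464/5 ≈ -1692.8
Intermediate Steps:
g = 116/5 (g = -⅗ + (70 + 49)/5 = -⅗ + (⅕)*119 = -⅗ + 119/5 = 116/5 ≈ 23.200)
g + 78*(-22) = 116/5 + 78*(-22) = 116/5 - 1716 = -8464/5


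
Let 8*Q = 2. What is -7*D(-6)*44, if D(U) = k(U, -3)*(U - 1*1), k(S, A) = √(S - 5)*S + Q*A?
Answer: -1617 - 12936*I*√11 ≈ -1617.0 - 42904.0*I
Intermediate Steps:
Q = ¼ (Q = (⅛)*2 = ¼ ≈ 0.25000)
k(S, A) = A/4 + S*√(-5 + S) (k(S, A) = √(S - 5)*S + A/4 = √(-5 + S)*S + A/4 = S*√(-5 + S) + A/4 = A/4 + S*√(-5 + S))
D(U) = (-1 + U)*(-¾ + U*√(-5 + U)) (D(U) = ((¼)*(-3) + U*√(-5 + U))*(U - 1*1) = (-¾ + U*√(-5 + U))*(U - 1) = (-¾ + U*√(-5 + U))*(-1 + U) = (-1 + U)*(-¾ + U*√(-5 + U)))
-7*D(-6)*44 = -7*(-1 - 6)*(-3 + 4*(-6)*√(-5 - 6))/4*44 = -7*(-7)*(-3 + 4*(-6)*√(-11))/4*44 = -7*(-7)*(-3 + 4*(-6)*(I*√11))/4*44 = -7*(-7)*(-3 - 24*I*√11)/4*44 = -7*(21/4 + 42*I*√11)*44 = (-147/4 - 294*I*√11)*44 = -1617 - 12936*I*√11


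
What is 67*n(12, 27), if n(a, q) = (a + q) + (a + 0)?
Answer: 3417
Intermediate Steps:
n(a, q) = q + 2*a (n(a, q) = (a + q) + a = q + 2*a)
67*n(12, 27) = 67*(27 + 2*12) = 67*(27 + 24) = 67*51 = 3417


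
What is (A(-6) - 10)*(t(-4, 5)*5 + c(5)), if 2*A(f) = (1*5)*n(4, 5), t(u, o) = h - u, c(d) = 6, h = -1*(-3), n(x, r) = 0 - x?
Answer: -820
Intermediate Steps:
n(x, r) = -x
h = 3
t(u, o) = 3 - u
A(f) = -10 (A(f) = ((1*5)*(-1*4))/2 = (5*(-4))/2 = (½)*(-20) = -10)
(A(-6) - 10)*(t(-4, 5)*5 + c(5)) = (-10 - 10)*((3 - 1*(-4))*5 + 6) = -20*((3 + 4)*5 + 6) = -20*(7*5 + 6) = -20*(35 + 6) = -20*41 = -820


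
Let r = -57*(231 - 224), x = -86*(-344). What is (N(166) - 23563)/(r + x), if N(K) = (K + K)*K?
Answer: 31549/29185 ≈ 1.0810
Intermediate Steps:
N(K) = 2*K² (N(K) = (2*K)*K = 2*K²)
x = 29584
r = -399 (r = -57*7 = -399)
(N(166) - 23563)/(r + x) = (2*166² - 23563)/(-399 + 29584) = (2*27556 - 23563)/29185 = (55112 - 23563)*(1/29185) = 31549*(1/29185) = 31549/29185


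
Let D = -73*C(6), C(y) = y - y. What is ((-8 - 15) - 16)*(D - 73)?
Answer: 2847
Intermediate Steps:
C(y) = 0
D = 0 (D = -73*0 = 0)
((-8 - 15) - 16)*(D - 73) = ((-8 - 15) - 16)*(0 - 73) = (-23 - 16)*(-73) = -39*(-73) = 2847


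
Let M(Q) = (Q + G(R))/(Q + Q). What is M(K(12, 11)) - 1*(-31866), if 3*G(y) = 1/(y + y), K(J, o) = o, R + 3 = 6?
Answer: 12619135/396 ≈ 31867.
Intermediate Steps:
R = 3 (R = -3 + 6 = 3)
G(y) = 1/(6*y) (G(y) = 1/(3*(y + y)) = 1/(3*((2*y))) = (1/(2*y))/3 = 1/(6*y))
M(Q) = (1/18 + Q)/(2*Q) (M(Q) = (Q + (1/6)/3)/(Q + Q) = (Q + (1/6)*(1/3))/((2*Q)) = (Q + 1/18)*(1/(2*Q)) = (1/18 + Q)*(1/(2*Q)) = (1/18 + Q)/(2*Q))
M(K(12, 11)) - 1*(-31866) = (1/36)*(1 + 18*11)/11 - 1*(-31866) = (1/36)*(1/11)*(1 + 198) + 31866 = (1/36)*(1/11)*199 + 31866 = 199/396 + 31866 = 12619135/396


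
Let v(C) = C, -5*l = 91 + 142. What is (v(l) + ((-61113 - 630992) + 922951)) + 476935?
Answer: 3538672/5 ≈ 7.0773e+5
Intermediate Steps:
l = -233/5 (l = -(91 + 142)/5 = -⅕*233 = -233/5 ≈ -46.600)
(v(l) + ((-61113 - 630992) + 922951)) + 476935 = (-233/5 + ((-61113 - 630992) + 922951)) + 476935 = (-233/5 + (-692105 + 922951)) + 476935 = (-233/5 + 230846) + 476935 = 1153997/5 + 476935 = 3538672/5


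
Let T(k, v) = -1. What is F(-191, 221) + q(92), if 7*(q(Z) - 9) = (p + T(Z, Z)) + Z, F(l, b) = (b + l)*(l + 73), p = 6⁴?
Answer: -23330/7 ≈ -3332.9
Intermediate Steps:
p = 1296
F(l, b) = (73 + l)*(b + l) (F(l, b) = (b + l)*(73 + l) = (73 + l)*(b + l))
q(Z) = 194 + Z/7 (q(Z) = 9 + ((1296 - 1) + Z)/7 = 9 + (1295 + Z)/7 = 9 + (185 + Z/7) = 194 + Z/7)
F(-191, 221) + q(92) = ((-191)² + 73*221 + 73*(-191) + 221*(-191)) + (194 + (⅐)*92) = (36481 + 16133 - 13943 - 42211) + (194 + 92/7) = -3540 + 1450/7 = -23330/7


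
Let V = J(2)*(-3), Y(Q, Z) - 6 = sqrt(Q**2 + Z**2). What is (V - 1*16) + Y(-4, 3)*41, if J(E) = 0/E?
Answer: 435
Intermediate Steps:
J(E) = 0
Y(Q, Z) = 6 + sqrt(Q**2 + Z**2)
V = 0 (V = 0*(-3) = 0)
(V - 1*16) + Y(-4, 3)*41 = (0 - 1*16) + (6 + sqrt((-4)**2 + 3**2))*41 = (0 - 16) + (6 + sqrt(16 + 9))*41 = -16 + (6 + sqrt(25))*41 = -16 + (6 + 5)*41 = -16 + 11*41 = -16 + 451 = 435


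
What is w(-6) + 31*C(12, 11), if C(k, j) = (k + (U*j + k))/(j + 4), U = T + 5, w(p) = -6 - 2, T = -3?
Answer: 1306/15 ≈ 87.067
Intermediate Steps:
w(p) = -8
U = 2 (U = -3 + 5 = 2)
C(k, j) = (2*j + 2*k)/(4 + j) (C(k, j) = (k + (2*j + k))/(j + 4) = (k + (k + 2*j))/(4 + j) = (2*j + 2*k)/(4 + j))
w(-6) + 31*C(12, 11) = -8 + 31*(2*(11 + 12)/(4 + 11)) = -8 + 31*(2*23/15) = -8 + 31*(2*(1/15)*23) = -8 + 31*(46/15) = -8 + 1426/15 = 1306/15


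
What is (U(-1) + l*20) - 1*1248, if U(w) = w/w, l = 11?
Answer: -1027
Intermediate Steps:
U(w) = 1
(U(-1) + l*20) - 1*1248 = (1 + 11*20) - 1*1248 = (1 + 220) - 1248 = 221 - 1248 = -1027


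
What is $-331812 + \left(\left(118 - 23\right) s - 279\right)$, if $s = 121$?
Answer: $-320596$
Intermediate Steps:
$-331812 + \left(\left(118 - 23\right) s - 279\right) = -331812 - \left(279 - \left(118 - 23\right) 121\right) = -331812 + \left(95 \cdot 121 - 279\right) = -331812 + \left(11495 - 279\right) = -331812 + 11216 = -320596$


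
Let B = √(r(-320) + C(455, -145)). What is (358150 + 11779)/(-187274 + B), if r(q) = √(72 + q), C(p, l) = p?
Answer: -369929/(187274 - √(455 + 2*I*√62)) ≈ -1.9756 - 3.8939e-6*I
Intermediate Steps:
B = √(455 + 2*I*√62) (B = √(√(72 - 320) + 455) = √(√(-248) + 455) = √(2*I*√62 + 455) = √(455 + 2*I*√62) ≈ 21.334 + 0.3691*I)
(358150 + 11779)/(-187274 + B) = (358150 + 11779)/(-187274 + √(455 + 2*I*√62)) = 369929/(-187274 + √(455 + 2*I*√62))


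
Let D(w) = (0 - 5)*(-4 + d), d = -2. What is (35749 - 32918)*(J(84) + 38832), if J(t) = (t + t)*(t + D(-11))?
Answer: 164152704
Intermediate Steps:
D(w) = 30 (D(w) = (0 - 5)*(-4 - 2) = -5*(-6) = 30)
J(t) = 2*t*(30 + t) (J(t) = (t + t)*(t + 30) = (2*t)*(30 + t) = 2*t*(30 + t))
(35749 - 32918)*(J(84) + 38832) = (35749 - 32918)*(2*84*(30 + 84) + 38832) = 2831*(2*84*114 + 38832) = 2831*(19152 + 38832) = 2831*57984 = 164152704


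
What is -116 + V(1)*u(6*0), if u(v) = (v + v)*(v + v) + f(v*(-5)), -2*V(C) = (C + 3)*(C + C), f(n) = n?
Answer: -116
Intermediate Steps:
V(C) = -C*(3 + C) (V(C) = -(C + 3)*(C + C)/2 = -(3 + C)*2*C/2 = -C*(3 + C))
u(v) = -5*v + 4*v² (u(v) = (v + v)*(v + v) + v*(-5) = (2*v)*(2*v) - 5*v = 4*v² - 5*v = -5*v + 4*v²)
-116 + V(1)*u(6*0) = -116 + (-1*1*(3 + 1))*((6*0)*(-5 + 4*(6*0))) = -116 + (-1*1*4)*(0*(-5 + 4*0)) = -116 - 0*(-5 + 0) = -116 - 0*(-5) = -116 - 4*0 = -116 + 0 = -116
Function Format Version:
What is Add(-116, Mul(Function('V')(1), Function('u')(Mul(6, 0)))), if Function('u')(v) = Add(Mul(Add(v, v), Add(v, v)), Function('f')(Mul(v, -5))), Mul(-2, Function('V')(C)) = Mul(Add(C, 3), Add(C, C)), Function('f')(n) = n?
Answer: -116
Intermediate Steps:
Function('V')(C) = Mul(-1, C, Add(3, C)) (Function('V')(C) = Mul(Rational(-1, 2), Mul(Add(C, 3), Add(C, C))) = Mul(Rational(-1, 2), Mul(Add(3, C), Mul(2, C))) = Mul(Rational(-1, 2), Mul(2, C, Add(3, C))) = Mul(-1, C, Add(3, C)))
Function('u')(v) = Add(Mul(-5, v), Mul(4, Pow(v, 2))) (Function('u')(v) = Add(Mul(Add(v, v), Add(v, v)), Mul(v, -5)) = Add(Mul(Mul(2, v), Mul(2, v)), Mul(-5, v)) = Add(Mul(4, Pow(v, 2)), Mul(-5, v)) = Add(Mul(-5, v), Mul(4, Pow(v, 2))))
Add(-116, Mul(Function('V')(1), Function('u')(Mul(6, 0)))) = Add(-116, Mul(Mul(-1, 1, Add(3, 1)), Mul(Mul(6, 0), Add(-5, Mul(4, Mul(6, 0)))))) = Add(-116, Mul(Mul(-1, 1, 4), Mul(0, Add(-5, Mul(4, 0))))) = Add(-116, Mul(-4, Mul(0, Add(-5, 0)))) = Add(-116, Mul(-4, Mul(0, -5))) = Add(-116, Mul(-4, 0)) = Add(-116, 0) = -116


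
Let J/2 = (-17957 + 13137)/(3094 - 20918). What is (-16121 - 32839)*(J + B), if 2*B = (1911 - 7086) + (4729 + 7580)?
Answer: -97289407440/557 ≈ -1.7467e+8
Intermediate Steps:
J = 1205/2228 (J = 2*((-17957 + 13137)/(3094 - 20918)) = 2*(-4820/(-17824)) = 2*(-4820*(-1/17824)) = 2*(1205/4456) = 1205/2228 ≈ 0.54084)
B = 3567 (B = ((1911 - 7086) + (4729 + 7580))/2 = (-5175 + 12309)/2 = (½)*7134 = 3567)
(-16121 - 32839)*(J + B) = (-16121 - 32839)*(1205/2228 + 3567) = -48960*7948481/2228 = -97289407440/557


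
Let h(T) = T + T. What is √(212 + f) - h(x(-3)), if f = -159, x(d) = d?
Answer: 6 + √53 ≈ 13.280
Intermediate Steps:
h(T) = 2*T
√(212 + f) - h(x(-3)) = √(212 - 159) - 2*(-3) = √53 - 1*(-6) = √53 + 6 = 6 + √53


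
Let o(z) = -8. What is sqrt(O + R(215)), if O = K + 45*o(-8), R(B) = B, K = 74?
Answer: I*sqrt(71) ≈ 8.4261*I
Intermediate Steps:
O = -286 (O = 74 + 45*(-8) = 74 - 360 = -286)
sqrt(O + R(215)) = sqrt(-286 + 215) = sqrt(-71) = I*sqrt(71)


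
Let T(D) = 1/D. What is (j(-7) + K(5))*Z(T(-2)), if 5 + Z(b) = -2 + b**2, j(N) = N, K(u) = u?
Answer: 27/2 ≈ 13.500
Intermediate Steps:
T(D) = 1/D
Z(b) = -7 + b**2 (Z(b) = -5 + (-2 + b**2) = -7 + b**2)
(j(-7) + K(5))*Z(T(-2)) = (-7 + 5)*(-7 + (1/(-2))**2) = -2*(-7 + (-1/2)**2) = -2*(-7 + 1/4) = -2*(-27/4) = 27/2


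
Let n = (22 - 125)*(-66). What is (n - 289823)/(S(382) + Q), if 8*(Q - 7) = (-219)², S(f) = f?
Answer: -2264200/51073 ≈ -44.333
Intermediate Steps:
n = 6798 (n = -103*(-66) = 6798)
Q = 48017/8 (Q = 7 + (⅛)*(-219)² = 7 + (⅛)*47961 = 7 + 47961/8 = 48017/8 ≈ 6002.1)
(n - 289823)/(S(382) + Q) = (6798 - 289823)/(382 + 48017/8) = -283025/51073/8 = -283025*8/51073 = -2264200/51073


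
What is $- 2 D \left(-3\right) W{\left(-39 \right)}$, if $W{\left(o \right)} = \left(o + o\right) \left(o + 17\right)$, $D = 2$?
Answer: $20592$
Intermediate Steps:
$W{\left(o \right)} = 2 o \left(17 + o\right)$
$- 2 D \left(-3\right) W{\left(-39 \right)} = \left(-2\right) 2 \left(-3\right) 2 \left(-39\right) \left(17 - 39\right) = \left(-4\right) \left(-3\right) 2 \left(-39\right) \left(-22\right) = 12 \cdot 1716 = 20592$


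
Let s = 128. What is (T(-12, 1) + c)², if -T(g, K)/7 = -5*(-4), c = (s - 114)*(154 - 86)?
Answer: 659344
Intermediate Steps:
c = 952 (c = (128 - 114)*(154 - 86) = 14*68 = 952)
T(g, K) = -140 (T(g, K) = -(-35)*(-4) = -7*20 = -140)
(T(-12, 1) + c)² = (-140 + 952)² = 812² = 659344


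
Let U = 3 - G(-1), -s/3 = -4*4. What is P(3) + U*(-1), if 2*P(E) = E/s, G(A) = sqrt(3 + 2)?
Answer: -95/32 + sqrt(5) ≈ -0.73268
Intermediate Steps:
s = 48 (s = -(-12)*4 = -3*(-16) = 48)
G(A) = sqrt(5)
P(E) = E/96 (P(E) = (E/48)/2 = E/96)
U = 3 - sqrt(5) ≈ 0.76393
P(3) + U*(-1) = (1/96)*3 + (3 - sqrt(5))*(-1) = 1/32 + (-3 + sqrt(5)) = -95/32 + sqrt(5)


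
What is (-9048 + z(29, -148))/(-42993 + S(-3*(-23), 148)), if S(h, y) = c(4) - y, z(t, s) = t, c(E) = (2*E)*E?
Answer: 9019/43109 ≈ 0.20921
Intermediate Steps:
c(E) = 2*E²
S(h, y) = 32 - y (S(h, y) = 2*4² - y = 2*16 - y = 32 - y)
(-9048 + z(29, -148))/(-42993 + S(-3*(-23), 148)) = (-9048 + 29)/(-42993 + (32 - 1*148)) = -9019/(-42993 + (32 - 148)) = -9019/(-42993 - 116) = -9019/(-43109) = -9019*(-1/43109) = 9019/43109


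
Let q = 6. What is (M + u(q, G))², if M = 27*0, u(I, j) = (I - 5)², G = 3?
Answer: 1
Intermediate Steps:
u(I, j) = (-5 + I)²
M = 0
(M + u(q, G))² = (0 + (-5 + 6)²)² = (0 + 1²)² = (0 + 1)² = 1² = 1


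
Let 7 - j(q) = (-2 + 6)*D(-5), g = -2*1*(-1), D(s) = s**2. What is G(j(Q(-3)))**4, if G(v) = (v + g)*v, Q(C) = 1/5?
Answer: 5129763741172161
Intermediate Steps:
Q(C) = 1/5
g = 2 (g = -2*(-1) = 2)
j(q) = -93 (j(q) = 7 - (-2 + 6)*(-5)**2 = 7 - 4*25 = 7 - 1*100 = 7 - 100 = -93)
G(v) = v*(2 + v) (G(v) = (v + 2)*v = (2 + v)*v = v*(2 + v))
G(j(Q(-3)))**4 = (-93*(2 - 93))**4 = (-93*(-91))**4 = 8463**4 = 5129763741172161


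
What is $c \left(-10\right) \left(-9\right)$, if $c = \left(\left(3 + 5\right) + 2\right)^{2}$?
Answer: $9000$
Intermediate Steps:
$c = 100$ ($c = \left(8 + 2\right)^{2} = 10^{2} = 100$)
$c \left(-10\right) \left(-9\right) = 100 \left(-10\right) \left(-9\right) = \left(-1000\right) \left(-9\right) = 9000$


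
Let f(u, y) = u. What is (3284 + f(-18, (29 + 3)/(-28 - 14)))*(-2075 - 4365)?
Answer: -21033040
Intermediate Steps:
(3284 + f(-18, (29 + 3)/(-28 - 14)))*(-2075 - 4365) = (3284 - 18)*(-2075 - 4365) = 3266*(-6440) = -21033040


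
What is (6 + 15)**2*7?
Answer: 3087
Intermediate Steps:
(6 + 15)**2*7 = 21**2*7 = 441*7 = 3087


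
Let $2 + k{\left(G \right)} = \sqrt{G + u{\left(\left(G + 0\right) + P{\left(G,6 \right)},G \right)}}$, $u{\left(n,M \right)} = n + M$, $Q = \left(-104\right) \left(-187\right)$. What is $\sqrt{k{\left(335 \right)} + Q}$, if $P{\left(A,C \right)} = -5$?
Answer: $\sqrt{19446 + 10 \sqrt{10}} \approx 139.56$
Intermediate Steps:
$Q = 19448$
$u{\left(n,M \right)} = M + n$
$k{\left(G \right)} = -2 + \sqrt{-5 + 3 G}$ ($k{\left(G \right)} = -2 + \sqrt{G + \left(G + \left(\left(G + 0\right) - 5\right)\right)} = -2 + \sqrt{G + \left(G + \left(G - 5\right)\right)} = -2 + \sqrt{G + \left(G + \left(-5 + G\right)\right)} = -2 + \sqrt{G + \left(-5 + 2 G\right)} = -2 + \sqrt{-5 + 3 G}$)
$\sqrt{k{\left(335 \right)} + Q} = \sqrt{\left(-2 + \sqrt{-5 + 3 \cdot 335}\right) + 19448} = \sqrt{\left(-2 + \sqrt{-5 + 1005}\right) + 19448} = \sqrt{\left(-2 + \sqrt{1000}\right) + 19448} = \sqrt{\left(-2 + 10 \sqrt{10}\right) + 19448} = \sqrt{19446 + 10 \sqrt{10}}$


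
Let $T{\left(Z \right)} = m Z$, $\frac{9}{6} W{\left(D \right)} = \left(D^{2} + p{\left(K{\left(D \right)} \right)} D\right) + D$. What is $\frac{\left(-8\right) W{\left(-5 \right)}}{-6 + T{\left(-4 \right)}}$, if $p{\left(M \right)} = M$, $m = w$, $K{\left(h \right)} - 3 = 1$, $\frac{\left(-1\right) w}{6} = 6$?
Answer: $0$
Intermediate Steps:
$w = -36$ ($w = \left(-6\right) 6 = -36$)
$K{\left(h \right)} = 4$ ($K{\left(h \right)} = 3 + 1 = 4$)
$m = -36$
$W{\left(D \right)} = \frac{2 D^{2}}{3} + \frac{10 D}{3}$ ($W{\left(D \right)} = \frac{2 \left(\left(D^{2} + 4 D\right) + D\right)}{3} = \frac{2 \left(D^{2} + 5 D\right)}{3} = \frac{2 D^{2}}{3} + \frac{10 D}{3}$)
$T{\left(Z \right)} = - 36 Z$
$\frac{\left(-8\right) W{\left(-5 \right)}}{-6 + T{\left(-4 \right)}} = \frac{\left(-8\right) \frac{2}{3} \left(-5\right) \left(5 - 5\right)}{-6 - -144} = \frac{\left(-8\right) \frac{2}{3} \left(-5\right) 0}{-6 + 144} = \frac{\left(-8\right) 0}{138} = 0 \cdot \frac{1}{138} = 0$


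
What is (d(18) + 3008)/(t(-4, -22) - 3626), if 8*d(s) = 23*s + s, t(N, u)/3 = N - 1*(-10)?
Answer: -1531/1804 ≈ -0.84867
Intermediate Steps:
t(N, u) = 30 + 3*N (t(N, u) = 3*(N - 1*(-10)) = 3*(N + 10) = 3*(10 + N) = 30 + 3*N)
d(s) = 3*s (d(s) = (23*s + s)/8 = (24*s)/8 = 3*s)
(d(18) + 3008)/(t(-4, -22) - 3626) = (3*18 + 3008)/((30 + 3*(-4)) - 3626) = (54 + 3008)/((30 - 12) - 3626) = 3062/(18 - 3626) = 3062/(-3608) = 3062*(-1/3608) = -1531/1804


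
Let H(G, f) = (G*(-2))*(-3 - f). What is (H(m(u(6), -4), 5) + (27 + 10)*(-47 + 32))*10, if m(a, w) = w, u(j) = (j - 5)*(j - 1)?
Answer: -6190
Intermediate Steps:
u(j) = (-1 + j)*(-5 + j) (u(j) = (-5 + j)*(-1 + j) = (-1 + j)*(-5 + j))
H(G, f) = -2*G*(-3 - f) (H(G, f) = (-2*G)*(-3 - f) = -2*G*(-3 - f))
(H(m(u(6), -4), 5) + (27 + 10)*(-47 + 32))*10 = (2*(-4)*(3 + 5) + (27 + 10)*(-47 + 32))*10 = (2*(-4)*8 + 37*(-15))*10 = (-64 - 555)*10 = -619*10 = -6190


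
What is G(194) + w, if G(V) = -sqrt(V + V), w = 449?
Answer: 449 - 2*sqrt(97) ≈ 429.30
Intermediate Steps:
G(V) = -sqrt(2)*sqrt(V) (G(V) = -sqrt(2*V) = -sqrt(2)*sqrt(V))
G(194) + w = -sqrt(2)*sqrt(194) + 449 = -2*sqrt(97) + 449 = 449 - 2*sqrt(97)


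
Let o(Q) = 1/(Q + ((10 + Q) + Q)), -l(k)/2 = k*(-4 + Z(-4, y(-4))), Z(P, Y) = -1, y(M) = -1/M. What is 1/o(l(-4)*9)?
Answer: -1070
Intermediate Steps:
l(k) = 10*k (l(k) = -2*k*(-4 - 1) = -2*k*(-5) = -(-10)*k = 10*k)
o(Q) = 1/(10 + 3*Q) (o(Q) = 1/(Q + (10 + 2*Q)) = 1/(10 + 3*Q))
1/o(l(-4)*9) = 1/(1/(10 + 3*((10*(-4))*9))) = 1/(1/(10 + 3*(-40*9))) = 1/(1/(10 + 3*(-360))) = 1/(1/(10 - 1080)) = 1/(1/(-1070)) = 1/(-1/1070) = -1070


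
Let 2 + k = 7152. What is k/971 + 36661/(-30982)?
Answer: 185923469/30083522 ≈ 6.1802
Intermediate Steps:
k = 7150 (k = -2 + 7152 = 7150)
k/971 + 36661/(-30982) = 7150/971 + 36661/(-30982) = 7150*(1/971) + 36661*(-1/30982) = 7150/971 - 36661/30982 = 185923469/30083522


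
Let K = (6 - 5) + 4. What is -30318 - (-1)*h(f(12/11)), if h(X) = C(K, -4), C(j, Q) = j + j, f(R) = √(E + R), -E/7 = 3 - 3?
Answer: -30308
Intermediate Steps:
K = 5 (K = 1 + 4 = 5)
E = 0 (E = -7*(3 - 3) = -7*0 = 0)
f(R) = √R (f(R) = √(0 + R) = √R)
C(j, Q) = 2*j
h(X) = 10 (h(X) = 2*5 = 10)
-30318 - (-1)*h(f(12/11)) = -30318 - (-1)*10 = -30318 - 1*(-10) = -30318 + 10 = -30308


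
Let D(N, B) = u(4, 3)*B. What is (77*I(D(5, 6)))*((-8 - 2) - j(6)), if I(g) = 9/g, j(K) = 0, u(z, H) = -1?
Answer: 1155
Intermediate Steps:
D(N, B) = -B
(77*I(D(5, 6)))*((-8 - 2) - j(6)) = (77*(9/((-1*6))))*((-8 - 2) - 1*0) = (77*(9/(-6)))*(-10 + 0) = (77*(9*(-⅙)))*(-10) = (77*(-3/2))*(-10) = -231/2*(-10) = 1155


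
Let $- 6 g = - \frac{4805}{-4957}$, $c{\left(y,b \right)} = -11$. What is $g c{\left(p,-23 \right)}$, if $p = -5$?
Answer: $\frac{52855}{29742} \approx 1.7771$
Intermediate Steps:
$g = - \frac{4805}{29742}$ ($g = - \frac{\left(-4805\right) \frac{1}{-4957}}{6} = - \frac{\left(-4805\right) \left(- \frac{1}{4957}\right)}{6} = \left(- \frac{1}{6}\right) \frac{4805}{4957} = - \frac{4805}{29742} \approx -0.16156$)
$g c{\left(p,-23 \right)} = \left(- \frac{4805}{29742}\right) \left(-11\right) = \frac{52855}{29742}$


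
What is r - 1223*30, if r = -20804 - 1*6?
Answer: -57500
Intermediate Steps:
r = -20810 (r = -20804 - 6 = -20810)
r - 1223*30 = -20810 - 1223*30 = -20810 - 36690 = -57500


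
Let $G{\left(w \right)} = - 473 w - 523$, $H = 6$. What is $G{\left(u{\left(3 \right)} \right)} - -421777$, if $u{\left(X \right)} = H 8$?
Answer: $398550$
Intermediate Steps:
$u{\left(X \right)} = 48$ ($u{\left(X \right)} = 6 \cdot 8 = 48$)
$G{\left(w \right)} = -523 - 473 w$
$G{\left(u{\left(3 \right)} \right)} - -421777 = \left(-523 - 22704\right) - -421777 = \left(-523 - 22704\right) + 421777 = -23227 + 421777 = 398550$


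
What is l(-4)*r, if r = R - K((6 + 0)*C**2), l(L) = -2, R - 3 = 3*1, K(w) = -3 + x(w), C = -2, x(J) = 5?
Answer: -8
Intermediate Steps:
K(w) = 2 (K(w) = -3 + 5 = 2)
R = 6 (R = 3 + 3*1 = 3 + 3 = 6)
r = 4 (r = 6 - 1*2 = 6 - 2 = 4)
l(-4)*r = -2*4 = -8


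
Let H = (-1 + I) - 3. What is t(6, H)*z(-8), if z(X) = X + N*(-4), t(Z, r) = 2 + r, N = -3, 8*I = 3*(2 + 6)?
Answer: 4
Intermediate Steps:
I = 3 (I = (3*(2 + 6))/8 = (3*8)/8 = (1/8)*24 = 3)
H = -1 (H = (-1 + 3) - 3 = 2 - 3 = -1)
z(X) = 12 + X (z(X) = X - 3*(-4) = X + 12 = 12 + X)
t(6, H)*z(-8) = (2 - 1)*(12 - 8) = 1*4 = 4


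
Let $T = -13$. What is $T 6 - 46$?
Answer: $-124$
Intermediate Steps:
$T 6 - 46 = \left(-13\right) 6 - 46 = -78 - 46 = -124$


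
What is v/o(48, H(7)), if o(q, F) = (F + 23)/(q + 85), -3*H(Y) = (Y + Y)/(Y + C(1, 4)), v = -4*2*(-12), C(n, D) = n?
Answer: 153216/269 ≈ 569.58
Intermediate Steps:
v = 96 (v = -8*(-12) = 96)
H(Y) = -2*Y/(3*(1 + Y)) (H(Y) = -(Y + Y)/(3*(Y + 1)) = -2*Y/(3*(1 + Y)))
o(q, F) = (23 + F)/(85 + q)
v/o(48, H(7)) = 96/(((23 - 2*7/(3 + 3*7))/(85 + 48))) = 96/(((23 - 2*7/(3 + 21))/133)) = 96/(((23 - 2*7/24)/133)) = 96/(((23 - 2*7*1/24)/133)) = 96/(((23 - 7/12)/133)) = 96/(((1/133)*(269/12))) = 96/(269/1596) = 96*(1596/269) = 153216/269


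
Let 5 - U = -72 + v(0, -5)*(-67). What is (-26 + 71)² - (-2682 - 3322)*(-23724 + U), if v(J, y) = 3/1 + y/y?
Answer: -140365491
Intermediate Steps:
v(J, y) = 4 (v(J, y) = 3*1 + 1 = 3 + 1 = 4)
U = 345 (U = 5 - (-72 + 4*(-67)) = 5 - (-72 - 268) = 5 - 1*(-340) = 5 + 340 = 345)
(-26 + 71)² - (-2682 - 3322)*(-23724 + U) = (-26 + 71)² - (-2682 - 3322)*(-23724 + 345) = 45² - (-6004)*(-23379) = 2025 - 1*140367516 = 2025 - 140367516 = -140365491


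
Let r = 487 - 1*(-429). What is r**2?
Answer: 839056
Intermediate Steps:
r = 916 (r = 487 + 429 = 916)
r**2 = 916**2 = 839056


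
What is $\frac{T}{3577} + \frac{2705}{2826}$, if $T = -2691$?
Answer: $\frac{2071019}{10108602} \approx 0.20488$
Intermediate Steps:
$\frac{T}{3577} + \frac{2705}{2826} = - \frac{2691}{3577} + \frac{2705}{2826} = \frac{2071019}{10108602}$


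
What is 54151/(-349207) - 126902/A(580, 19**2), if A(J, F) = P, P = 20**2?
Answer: -22168363557/69841400 ≈ -317.41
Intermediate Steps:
P = 400
A(J, F) = 400
54151/(-349207) - 126902/A(580, 19**2) = 54151/(-349207) - 126902/400 = 54151*(-1/349207) - 126902*1/400 = -54151/349207 - 63451/200 = -22168363557/69841400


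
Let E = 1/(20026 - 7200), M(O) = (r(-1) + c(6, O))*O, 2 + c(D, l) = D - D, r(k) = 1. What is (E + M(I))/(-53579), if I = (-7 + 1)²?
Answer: 461735/687204254 ≈ 0.00067190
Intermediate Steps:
I = 36 (I = (-6)² = 36)
c(D, l) = -2 (c(D, l) = -2 + (D - D) = -2 + 0 = -2)
M(O) = -O (M(O) = (1 - 2)*O = -O)
E = 1/12826 ≈ 7.7967e-5
(E + M(I))/(-53579) = (1/12826 - 1*36)/(-53579) = (1/12826 - 36)*(-1/53579) = -461735/12826*(-1/53579) = 461735/687204254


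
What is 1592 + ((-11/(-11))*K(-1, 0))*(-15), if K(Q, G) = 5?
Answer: 1517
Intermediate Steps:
1592 + ((-11/(-11))*K(-1, 0))*(-15) = 1592 + (-11/(-11)*5)*(-15) = 1592 + (-11*(-1/11)*5)*(-15) = 1592 + (1*5)*(-15) = 1592 + 5*(-15) = 1592 - 75 = 1517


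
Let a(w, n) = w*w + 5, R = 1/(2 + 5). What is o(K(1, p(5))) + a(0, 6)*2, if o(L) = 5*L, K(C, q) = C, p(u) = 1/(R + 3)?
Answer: 15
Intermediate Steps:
R = 1/7 ≈ 0.14286
a(w, n) = 5 + w**2 (a(w, n) = w**2 + 5 = 5 + w**2)
p(u) = 7/22 (p(u) = 1/(1/7 + 3) = 1/(22/7) = 7/22)
o(K(1, p(5))) + a(0, 6)*2 = 5*1 + (5 + 0**2)*2 = 5 + (5 + 0)*2 = 5 + 5*2 = 5 + 10 = 15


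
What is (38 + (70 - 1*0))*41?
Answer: 4428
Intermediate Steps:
(38 + (70 - 1*0))*41 = (38 + (70 + 0))*41 = (38 + 70)*41 = 108*41 = 4428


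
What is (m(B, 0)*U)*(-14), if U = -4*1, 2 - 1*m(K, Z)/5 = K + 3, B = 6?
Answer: -1960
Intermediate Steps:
m(K, Z) = -5 - 5*K (m(K, Z) = 10 - 5*(K + 3) = 10 - 5*(3 + K) = 10 + (-15 - 5*K) = -5 - 5*K)
U = -4
(m(B, 0)*U)*(-14) = ((-5 - 5*6)*(-4))*(-14) = ((-5 - 30)*(-4))*(-14) = -35*(-4)*(-14) = 140*(-14) = -1960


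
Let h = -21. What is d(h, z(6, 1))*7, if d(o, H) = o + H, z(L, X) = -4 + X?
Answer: -168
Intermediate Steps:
d(o, H) = H + o
d(h, z(6, 1))*7 = ((-4 + 1) - 21)*7 = (-3 - 21)*7 = -24*7 = -168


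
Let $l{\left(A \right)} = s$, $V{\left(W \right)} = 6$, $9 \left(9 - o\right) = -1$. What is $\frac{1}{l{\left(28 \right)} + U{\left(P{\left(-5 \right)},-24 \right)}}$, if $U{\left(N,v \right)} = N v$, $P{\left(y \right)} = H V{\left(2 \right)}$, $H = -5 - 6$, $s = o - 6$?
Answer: $\frac{9}{14284} \approx 0.00063008$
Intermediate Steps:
$o = \frac{82}{9}$ ($o = 9 - - \frac{1}{9} = 9 + \frac{1}{9} = \frac{82}{9} \approx 9.1111$)
$s = \frac{28}{9}$ ($s = \frac{82}{9} - 6 = \frac{28}{9} \approx 3.1111$)
$H = -11$ ($H = -5 - 6 = -11$)
$P{\left(y \right)} = -66$ ($P{\left(y \right)} = \left(-11\right) 6 = -66$)
$l{\left(A \right)} = \frac{28}{9}$
$\frac{1}{l{\left(28 \right)} + U{\left(P{\left(-5 \right)},-24 \right)}} = \frac{1}{\frac{28}{9} - -1584} = \frac{1}{\frac{28}{9} + 1584} = \frac{1}{\frac{14284}{9}} = \frac{9}{14284}$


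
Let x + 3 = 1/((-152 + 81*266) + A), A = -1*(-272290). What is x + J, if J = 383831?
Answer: 112724142353/293684 ≈ 3.8383e+5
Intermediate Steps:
A = 272290
x = -881051/293684 (x = -3 + 1/((-152 + 81*266) + 272290) = -3 + 1/((-152 + 21546) + 272290) = -3 + 1/(21394 + 272290) = -3 + 1/293684 = -881051/293684 ≈ -3.0000)
x + J = -881051/293684 + 383831 = 112724142353/293684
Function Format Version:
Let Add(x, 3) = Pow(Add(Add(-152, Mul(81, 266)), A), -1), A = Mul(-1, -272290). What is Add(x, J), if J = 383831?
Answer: Rational(112724142353, 293684) ≈ 3.8383e+5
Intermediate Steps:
A = 272290
x = Rational(-881051, 293684) (x = Add(-3, Pow(Add(Add(-152, Mul(81, 266)), 272290), -1)) = Add(-3, Pow(Add(Add(-152, 21546), 272290), -1)) = Add(-3, Pow(Add(21394, 272290), -1)) = Add(-3, Pow(293684, -1)) = Add(-3, Rational(1, 293684)) = Rational(-881051, 293684) ≈ -3.0000)
Add(x, J) = Add(Rational(-881051, 293684), 383831) = Rational(112724142353, 293684)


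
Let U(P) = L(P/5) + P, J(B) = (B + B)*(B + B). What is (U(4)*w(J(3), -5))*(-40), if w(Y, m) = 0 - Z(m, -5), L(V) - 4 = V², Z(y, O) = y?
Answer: -1728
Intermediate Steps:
L(V) = 4 + V²
J(B) = 4*B² (J(B) = (2*B)*(2*B) = 4*B²)
w(Y, m) = -m (w(Y, m) = 0 - m = -m)
U(P) = 4 + P + P²/25 (U(P) = (4 + (P/5)²) + P = (4 + P²/25) + P = 4 + P + P²/25)
(U(4)*w(J(3), -5))*(-40) = ((4 + 4 + (1/25)*4²)*(-1*(-5)))*(-40) = ((4 + 4 + (1/25)*16)*5)*(-40) = ((4 + 4 + 16/25)*5)*(-40) = ((216/25)*5)*(-40) = (216/5)*(-40) = -1728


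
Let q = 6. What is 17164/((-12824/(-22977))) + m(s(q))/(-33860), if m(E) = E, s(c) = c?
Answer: 59614343139/1938485 ≈ 30753.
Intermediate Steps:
17164/((-12824/(-22977))) + m(s(q))/(-33860) = 17164/((-12824/(-22977))) + 6/(-33860) = 17164/((-12824*(-1/22977))) + 6*(-1/33860) = 17164/(12824/22977) - 3/16930 = 17164*(22977/12824) - 3/16930 = 14084901/458 - 3/16930 = 59614343139/1938485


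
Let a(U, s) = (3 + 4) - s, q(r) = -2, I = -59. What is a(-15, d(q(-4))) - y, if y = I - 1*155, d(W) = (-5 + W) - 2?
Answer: 230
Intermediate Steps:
d(W) = -7 + W
y = -214 (y = -59 - 1*155 = -59 - 155 = -214)
a(U, s) = 7 - s
a(-15, d(q(-4))) - y = (7 - (-7 - 2)) - 1*(-214) = (7 - 1*(-9)) + 214 = (7 + 9) + 214 = 16 + 214 = 230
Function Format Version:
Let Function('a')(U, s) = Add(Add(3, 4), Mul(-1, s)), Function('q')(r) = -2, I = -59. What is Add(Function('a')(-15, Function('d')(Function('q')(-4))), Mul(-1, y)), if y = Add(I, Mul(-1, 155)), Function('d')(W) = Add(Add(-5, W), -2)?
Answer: 230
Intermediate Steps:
Function('d')(W) = Add(-7, W)
y = -214 (y = Add(-59, Mul(-1, 155)) = Add(-59, -155) = -214)
Function('a')(U, s) = Add(7, Mul(-1, s))
Add(Function('a')(-15, Function('d')(Function('q')(-4))), Mul(-1, y)) = Add(Add(7, Mul(-1, Add(-7, -2))), Mul(-1, -214)) = Add(Add(7, Mul(-1, -9)), 214) = Add(Add(7, 9), 214) = Add(16, 214) = 230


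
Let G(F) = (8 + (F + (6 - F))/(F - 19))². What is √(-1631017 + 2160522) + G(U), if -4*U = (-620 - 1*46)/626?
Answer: 32446096384/550137025 + √529505 ≈ 786.65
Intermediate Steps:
U = 333/1252 (U = -(-620 - 1*46)/(4*626) = -(-620 - 46)/(4*626) = -(-333)/(2*626) = -¼*(-333/313) = 333/1252 ≈ 0.26597)
G(F) = (8 + 6/(-19 + F))²
√(-1631017 + 2160522) + G(U) = √(-1631017 + 2160522) + 4*(-73 + 4*(333/1252))²/(-19 + 333/1252)² = √529505 + 4*(-73 + 333/313)²/(-23455/1252)² = √529505 + 4*(-22516/313)²*(1567504/550137025) = √529505 + 4*(506970256/97969)*(1567504/550137025) = √529505 + 32446096384/550137025 = 32446096384/550137025 + √529505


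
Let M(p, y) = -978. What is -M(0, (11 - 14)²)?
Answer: 978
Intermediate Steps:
-M(0, (11 - 14)²) = -1*(-978) = 978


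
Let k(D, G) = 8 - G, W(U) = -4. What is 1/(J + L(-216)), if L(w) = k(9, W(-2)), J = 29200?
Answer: 1/29212 ≈ 3.4233e-5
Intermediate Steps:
L(w) = 12 (L(w) = 8 - 1*(-4) = 8 + 4 = 12)
1/(J + L(-216)) = 1/(29200 + 12) = 1/29212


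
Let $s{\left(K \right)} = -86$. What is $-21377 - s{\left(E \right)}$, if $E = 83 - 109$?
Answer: $-21291$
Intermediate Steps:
$E = -26$
$-21377 - s{\left(E \right)} = -21377 - -86 = -21377 + 86 = -21291$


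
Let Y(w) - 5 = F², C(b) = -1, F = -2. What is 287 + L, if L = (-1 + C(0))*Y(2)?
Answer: 269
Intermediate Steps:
Y(w) = 9 (Y(w) = 5 + (-2)² = 5 + 4 = 9)
L = -18 (L = (-1 - 1)*9 = -2*9 = -18)
287 + L = 287 - 18 = 269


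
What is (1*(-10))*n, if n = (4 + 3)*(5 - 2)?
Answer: -210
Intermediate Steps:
n = 21 (n = 7*3 = 21)
(1*(-10))*n = (1*(-10))*21 = -10*21 = -210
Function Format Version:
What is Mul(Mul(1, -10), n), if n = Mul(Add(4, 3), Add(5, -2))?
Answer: -210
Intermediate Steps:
n = 21 (n = Mul(7, 3) = 21)
Mul(Mul(1, -10), n) = Mul(Mul(1, -10), 21) = Mul(-10, 21) = -210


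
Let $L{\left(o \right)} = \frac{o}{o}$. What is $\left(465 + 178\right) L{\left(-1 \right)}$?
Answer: $643$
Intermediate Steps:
$L{\left(o \right)} = 1$
$\left(465 + 178\right) L{\left(-1 \right)} = \left(465 + 178\right) 1 = 643 \cdot 1 = 643$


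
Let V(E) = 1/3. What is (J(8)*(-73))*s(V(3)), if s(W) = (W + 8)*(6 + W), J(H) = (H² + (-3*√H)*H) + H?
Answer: -277400 + 554800*√2/3 ≈ -15865.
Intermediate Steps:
V(E) = ⅓
J(H) = H + H² - 3*H^(3/2) (J(H) = (H² - 3*H^(3/2)) + H = H + H² - 3*H^(3/2))
s(W) = (6 + W)*(8 + W) (s(W) = (8 + W)*(6 + W) = (6 + W)*(8 + W))
(J(8)*(-73))*s(V(3)) = ((8 + 8² - 48*√2)*(-73))*(48 + (⅓)² + 14*(⅓)) = ((8 + 64 - 48*√2)*(-73))*(48 + ⅑ + 14/3) = ((8 + 64 - 48*√2)*(-73))*(475/9) = ((72 - 48*√2)*(-73))*(475/9) = (-5256 + 3504*√2)*(475/9) = -277400 + 554800*√2/3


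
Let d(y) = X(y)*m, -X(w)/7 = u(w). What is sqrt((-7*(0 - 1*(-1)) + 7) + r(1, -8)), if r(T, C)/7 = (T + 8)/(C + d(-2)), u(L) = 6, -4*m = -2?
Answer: 3*I*sqrt(203)/29 ≈ 1.4739*I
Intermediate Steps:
m = 1/2 (m = -1/4*(-2) = 1/2 ≈ 0.50000)
X(w) = -42 (X(w) = -7*6 = -42)
d(y) = -21 (d(y) = -42*1/2 = -21)
r(T, C) = 7*(8 + T)/(-21 + C) (r(T, C) = 7*((T + 8)/(C - 21)) = 7*((8 + T)/(-21 + C)) = 7*(8 + T)/(-21 + C))
sqrt((-7*(0 - 1*(-1)) + 7) + r(1, -8)) = sqrt((-7*(0 - 1*(-1)) + 7) + 7*(8 + 1)/(-21 - 8)) = sqrt((-7*(0 + 1) + 7) + 7*9/(-29)) = sqrt((-7*1 + 7) + 7*(-1/29)*9) = sqrt((-7 + 7) - 63/29) = sqrt(0 - 63/29) = sqrt(-63/29) = 3*I*sqrt(203)/29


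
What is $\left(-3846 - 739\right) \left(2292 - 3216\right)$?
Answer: $4236540$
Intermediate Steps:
$\left(-3846 - 739\right) \left(2292 - 3216\right) = \left(-3846 - 739\right) \left(-924\right) = \left(-4585\right) \left(-924\right) = 4236540$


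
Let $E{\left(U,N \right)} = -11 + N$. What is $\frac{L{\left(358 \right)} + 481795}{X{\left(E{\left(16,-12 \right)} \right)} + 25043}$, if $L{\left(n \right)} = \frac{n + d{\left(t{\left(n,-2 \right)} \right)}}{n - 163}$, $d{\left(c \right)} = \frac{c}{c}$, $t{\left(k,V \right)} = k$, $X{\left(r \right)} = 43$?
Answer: $\frac{46975192}{2445885} \approx 19.206$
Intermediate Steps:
$d{\left(c \right)} = 1$
$L{\left(n \right)} = \frac{1 + n}{-163 + n}$ ($L{\left(n \right)} = \frac{n + 1}{n - 163} = \frac{1 + n}{-163 + n}$)
$\frac{L{\left(358 \right)} + 481795}{X{\left(E{\left(16,-12 \right)} \right)} + 25043} = \frac{\frac{1 + 358}{-163 + 358} + 481795}{43 + 25043} = \frac{\frac{1}{195} \cdot 359 + 481795}{25086} = \left(\frac{1}{195} \cdot 359 + 481795\right) \frac{1}{25086} = \left(\frac{359}{195} + 481795\right) \frac{1}{25086} = \frac{93950384}{195} \cdot \frac{1}{25086} = \frac{46975192}{2445885}$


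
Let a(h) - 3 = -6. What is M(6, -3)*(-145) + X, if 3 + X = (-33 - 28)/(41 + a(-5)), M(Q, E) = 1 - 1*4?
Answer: 16355/38 ≈ 430.39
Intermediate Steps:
M(Q, E) = -3 (M(Q, E) = 1 - 4 = -3)
a(h) = -3 (a(h) = 3 - 6 = -3)
X = -175/38 (X = -3 + (-33 - 28)/(41 - 3) = -3 - 61/38 = -175/38 ≈ -4.6053)
M(6, -3)*(-145) + X = -3*(-145) - 175/38 = 435 - 175/38 = 16355/38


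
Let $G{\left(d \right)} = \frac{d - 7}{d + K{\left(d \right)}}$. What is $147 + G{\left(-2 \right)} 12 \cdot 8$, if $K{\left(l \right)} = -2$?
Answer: $363$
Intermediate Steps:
$G{\left(d \right)} = \frac{-7 + d}{-2 + d}$ ($G{\left(d \right)} = \frac{d - 7}{d - 2} = \frac{-7 + d}{-2 + d}$)
$147 + G{\left(-2 \right)} 12 \cdot 8 = 147 + \frac{-7 - 2}{-2 - 2} \cdot 12 \cdot 8 = 147 + \frac{1}{-4} \left(-9\right) 96 = 147 + \left(- \frac{1}{4}\right) \left(-9\right) 96 = 147 + \frac{9}{4} \cdot 96 = 147 + 216 = 363$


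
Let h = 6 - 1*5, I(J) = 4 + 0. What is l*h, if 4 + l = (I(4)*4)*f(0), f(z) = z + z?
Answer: -4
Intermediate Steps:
f(z) = 2*z
I(J) = 4
h = 1 (h = 6 - 5 = 1)
l = -4 (l = -4 + (4*4)*(2*0) = -4 + 16*0 = -4 + 0 = -4)
l*h = -4*1 = -4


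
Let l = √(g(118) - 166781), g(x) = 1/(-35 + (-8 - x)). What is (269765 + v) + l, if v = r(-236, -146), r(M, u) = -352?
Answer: 269413 + I*√4323130462/161 ≈ 2.6941e+5 + 408.39*I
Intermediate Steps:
v = -352
g(x) = 1/(-43 - x)
l = I*√4323130462/161 (l = √(-1/(43 + 118) - 166781) = √(-1/161 - 166781) = √(-26851742/161) = I*√4323130462/161 ≈ 408.39*I)
(269765 + v) + l = (269765 - 352) + I*√4323130462/161 = 269413 + I*√4323130462/161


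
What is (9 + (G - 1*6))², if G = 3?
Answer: 36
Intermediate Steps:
(9 + (G - 1*6))² = (9 + (3 - 1*6))² = (9 + (3 - 6))² = (9 - 3)² = 6² = 36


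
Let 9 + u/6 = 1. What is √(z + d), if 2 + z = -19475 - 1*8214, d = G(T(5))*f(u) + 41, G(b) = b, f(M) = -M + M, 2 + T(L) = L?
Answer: 5*I*√1106 ≈ 166.28*I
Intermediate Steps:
u = -48 (u = -54 + 6*1 = -54 + 6 = -48)
T(L) = -2 + L
f(M) = 0
d = 41 (d = (-2 + 5)*0 + 41 = 3*0 + 41 = 0 + 41 = 41)
z = -27691 (z = -2 + (-19475 - 1*8214) = -2 + (-19475 - 8214) = -2 - 27689 = -27691)
√(z + d) = √(-27691 + 41) = √(-27650) = 5*I*√1106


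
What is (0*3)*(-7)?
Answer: 0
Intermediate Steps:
(0*3)*(-7) = 0*(-7) = 0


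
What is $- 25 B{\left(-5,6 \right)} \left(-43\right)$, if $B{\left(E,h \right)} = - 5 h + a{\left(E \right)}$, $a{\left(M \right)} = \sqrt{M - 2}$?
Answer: $-32250 + 1075 i \sqrt{7} \approx -32250.0 + 2844.2 i$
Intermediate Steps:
$a{\left(M \right)} = \sqrt{-2 + M}$
$B{\left(E,h \right)} = \sqrt{-2 + E} - 5 h$ ($B{\left(E,h \right)} = - 5 h + \sqrt{-2 + E} = \sqrt{-2 + E} - 5 h$)
$- 25 B{\left(-5,6 \right)} \left(-43\right) = - 25 \left(\sqrt{-2 - 5} - 30\right) \left(-43\right) = - 25 \left(\sqrt{-7} - 30\right) \left(-43\right) = - 25 \left(i \sqrt{7} - 30\right) \left(-43\right) = - 25 \left(-30 + i \sqrt{7}\right) \left(-43\right) = \left(750 - 25 i \sqrt{7}\right) \left(-43\right) = -32250 + 1075 i \sqrt{7}$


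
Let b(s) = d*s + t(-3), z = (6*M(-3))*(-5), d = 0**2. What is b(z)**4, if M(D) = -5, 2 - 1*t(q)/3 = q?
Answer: 50625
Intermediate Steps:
t(q) = 6 - 3*q
d = 0
z = 150 (z = (6*(-5))*(-5) = -30*(-5) = 150)
b(s) = 15 (b(s) = 0*s + (6 - 3*(-3)) = 0 + (6 + 9) = 0 + 15 = 15)
b(z)**4 = 15**4 = 50625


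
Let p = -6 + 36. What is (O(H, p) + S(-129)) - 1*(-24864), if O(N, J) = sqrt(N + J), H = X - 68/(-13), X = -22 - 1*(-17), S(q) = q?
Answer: 24735 + sqrt(5109)/13 ≈ 24741.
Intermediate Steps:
X = -5 (X = -22 + 17 = -5)
H = 3/13 (H = -5 - 68/(-13) = -5 - 68*(-1/13) = -5 + 68/13 = 3/13 ≈ 0.23077)
p = 30
O(N, J) = sqrt(J + N)
(O(H, p) + S(-129)) - 1*(-24864) = (sqrt(30 + 3/13) - 129) - 1*(-24864) = (sqrt(393/13) - 129) + 24864 = (sqrt(5109)/13 - 129) + 24864 = (-129 + sqrt(5109)/13) + 24864 = 24735 + sqrt(5109)/13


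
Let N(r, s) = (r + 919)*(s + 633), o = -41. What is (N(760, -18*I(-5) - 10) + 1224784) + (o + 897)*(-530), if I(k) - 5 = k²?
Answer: 910461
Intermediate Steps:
I(k) = 5 + k²
N(r, s) = (633 + s)*(919 + r) (N(r, s) = (919 + r)*(633 + s) = (633 + s)*(919 + r))
(N(760, -18*I(-5) - 10) + 1224784) + (o + 897)*(-530) = ((581727 + 633*760 + 919*(-18*(5 + (-5)²) - 10) + 760*(-18*(5 + (-5)²) - 10)) + 1224784) + (-41 + 897)*(-530) = ((581727 + 481080 + 919*(-18*(5 + 25) - 10) + 760*(-18*(5 + 25) - 10)) + 1224784) + 856*(-530) = ((581727 + 481080 + 919*(-18*30 - 10) + 760*(-18*30 - 10)) + 1224784) - 453680 = ((581727 + 481080 + 919*(-540 - 10) + 760*(-540 - 10)) + 1224784) - 453680 = ((581727 + 481080 + 919*(-550) + 760*(-550)) + 1224784) - 453680 = ((581727 + 481080 - 505450 - 418000) + 1224784) - 453680 = (139357 + 1224784) - 453680 = 1364141 - 453680 = 910461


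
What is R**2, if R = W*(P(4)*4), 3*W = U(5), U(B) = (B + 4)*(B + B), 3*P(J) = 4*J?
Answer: 409600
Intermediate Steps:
P(J) = 4*J/3 (P(J) = (4*J)/3 = 4*J/3)
U(B) = 2*B*(4 + B) (U(B) = (4 + B)*(2*B) = 2*B*(4 + B))
W = 30 (W = (2*5*(4 + 5))/3 = (2*5*9)/3 = (1/3)*90 = 30)
R = 640 (R = 30*(((4/3)*4)*4) = 30*((16/3)*4) = 30*(64/3) = 640)
R**2 = 640**2 = 409600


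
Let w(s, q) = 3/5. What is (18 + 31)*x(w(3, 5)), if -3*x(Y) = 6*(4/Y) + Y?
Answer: -9947/15 ≈ -663.13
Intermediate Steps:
w(s, q) = 3/5 (w(s, q) = 3*(1/5) = 3/5)
x(Y) = -8/Y - Y/3 (x(Y) = -(6*(4/Y) + Y)/3 = -(24/Y + Y)/3 = -(Y + 24/Y)/3 = -8/Y - Y/3)
(18 + 31)*x(w(3, 5)) = (18 + 31)*(-8/3/5 - 1/3*3/5) = 49*(-8*5/3 - 1/5) = 49*(-40/3 - 1/5) = 49*(-203/15) = -9947/15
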